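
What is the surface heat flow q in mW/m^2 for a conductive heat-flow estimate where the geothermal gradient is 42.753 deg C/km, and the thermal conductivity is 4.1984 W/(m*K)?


q = k * grad / 1000
q = 4.1984 * 42.753 / 1000
q = 0.1794942 W/m^2
Convert: 0.1794942 W/m^2 * 1000.0 = 179.49 mW/m^2
q = 179.49 mW/m^2


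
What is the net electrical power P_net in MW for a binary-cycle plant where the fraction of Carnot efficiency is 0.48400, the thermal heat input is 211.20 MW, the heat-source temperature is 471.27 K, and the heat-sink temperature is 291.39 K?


Step 1: eta = (1 - Tc/Th)*f = (1 - 291.39/471.27)*0.484 = 0.1847389
Step 2: P_net = eta * Q_in = 0.1847389 * 211.2 = 39.017 MW
P_net = 39.017 MW


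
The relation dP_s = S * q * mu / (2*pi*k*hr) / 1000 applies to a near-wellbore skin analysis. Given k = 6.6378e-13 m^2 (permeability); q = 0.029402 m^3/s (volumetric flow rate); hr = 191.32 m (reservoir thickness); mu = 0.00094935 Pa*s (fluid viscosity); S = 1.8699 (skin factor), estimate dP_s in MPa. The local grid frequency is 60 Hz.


dP_s = S * q * mu / (2*pi*k*hr) / 1000
dP_s = 1.8699 * 0.029402 * 0.00094935 / (2*pi*6.6378e-13*191.32) / 1000
dP_s = 65.41197 kPa
Convert: 65.41197 kPa * 0.001 = 0.065412 MPa
dP_s = 0.065412 MPa


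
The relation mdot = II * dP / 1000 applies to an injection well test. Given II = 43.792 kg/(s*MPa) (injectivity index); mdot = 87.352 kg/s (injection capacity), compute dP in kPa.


dP = mdot * 1000 / II
dP = 87.352 * 1000 / 43.792
dP = 1994.7 kPa


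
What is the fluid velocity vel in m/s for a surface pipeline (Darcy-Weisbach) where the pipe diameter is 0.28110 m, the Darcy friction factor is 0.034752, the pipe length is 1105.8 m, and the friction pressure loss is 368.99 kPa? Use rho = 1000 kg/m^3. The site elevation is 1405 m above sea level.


vel = sqrt(dP*1000*2*D / (f*L*rho))
vel = sqrt(368.99*1000*2*0.28110 / (0.034752*1105.8*1000))
vel = 2.3234 m/s


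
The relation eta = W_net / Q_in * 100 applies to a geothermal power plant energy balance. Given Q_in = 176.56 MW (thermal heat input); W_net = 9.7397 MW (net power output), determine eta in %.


eta = W_net / Q_in * 100
eta = 9.7397 / 176.56 * 100
eta = 5.5164 %


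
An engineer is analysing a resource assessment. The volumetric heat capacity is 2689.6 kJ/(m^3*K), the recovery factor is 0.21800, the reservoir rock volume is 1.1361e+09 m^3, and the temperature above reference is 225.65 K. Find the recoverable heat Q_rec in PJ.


Step 1: Q_s = Vr*rhoc*dT/1e12 = 1.1361e+09*2689.6*225.65/1e12 = 689.5085 PJ
Step 2: Q_rec = Q_s * RF = 689.5085 * 0.218 = 150.31 PJ
Q_rec = 150.31 PJ


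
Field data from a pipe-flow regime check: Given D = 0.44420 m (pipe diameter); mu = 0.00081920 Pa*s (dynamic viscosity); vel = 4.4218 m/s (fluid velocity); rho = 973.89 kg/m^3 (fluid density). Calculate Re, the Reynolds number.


Re = rho * vel * D / mu
Re = 973.89 * 4.4218 * 0.44420 / 0.00081920
Re = 2.3351e+06


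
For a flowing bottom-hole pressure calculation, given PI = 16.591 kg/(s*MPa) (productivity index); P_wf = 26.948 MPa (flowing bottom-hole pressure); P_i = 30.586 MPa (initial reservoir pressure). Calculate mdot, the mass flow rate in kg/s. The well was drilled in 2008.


mdot = (P_i - P_wf) * PI
mdot = (30.586 - 26.948) * 16.591
mdot = 60.358 kg/s


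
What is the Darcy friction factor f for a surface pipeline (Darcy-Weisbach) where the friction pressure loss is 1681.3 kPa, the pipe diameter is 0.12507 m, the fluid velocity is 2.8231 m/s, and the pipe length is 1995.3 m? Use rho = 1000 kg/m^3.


f = dP*1000 / ((L/D)*(rho*vel^2/2))
f = 1681.3*1000 / ((1995.3/0.12507)*(1000*2.8231^2/2))
f = 0.026446


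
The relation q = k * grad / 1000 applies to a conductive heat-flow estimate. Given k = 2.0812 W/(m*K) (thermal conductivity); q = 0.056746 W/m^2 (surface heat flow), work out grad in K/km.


grad = q * 1000 / k
grad = 0.056746 * 1000 / 2.0812
grad = 27.26600 deg C/km
Convert: 27.26600 deg C/km * 1.0 = 27.266 K/km
grad = 27.266 K/km


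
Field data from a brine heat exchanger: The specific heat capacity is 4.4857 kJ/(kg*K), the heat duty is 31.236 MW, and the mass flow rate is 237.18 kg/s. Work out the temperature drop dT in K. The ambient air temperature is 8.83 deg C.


dT = Q * 1000 / (mdot * cp)
dT = 31.236 * 1000 / (237.18 * 4.4857)
dT = 29.359 K


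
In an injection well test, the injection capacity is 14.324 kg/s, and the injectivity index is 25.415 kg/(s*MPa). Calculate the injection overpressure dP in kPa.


dP = mdot * 1000 / II
dP = 14.324 * 1000 / 25.415
dP = 563.60 kPa


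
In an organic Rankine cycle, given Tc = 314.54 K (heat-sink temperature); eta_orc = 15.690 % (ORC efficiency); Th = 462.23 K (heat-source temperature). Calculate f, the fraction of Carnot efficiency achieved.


f = (eta_orc/100) / (1 - Tc/Th)
f = (15.690/100) / (1 - 314.54/462.23)
f = 0.49105


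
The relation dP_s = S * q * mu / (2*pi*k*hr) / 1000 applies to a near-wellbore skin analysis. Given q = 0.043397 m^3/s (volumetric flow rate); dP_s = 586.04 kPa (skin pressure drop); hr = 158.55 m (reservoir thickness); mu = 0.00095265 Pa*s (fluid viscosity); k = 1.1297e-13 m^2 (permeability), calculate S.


S = dP_s * 1000 * 2*pi*k*hr / (q*mu)
S = 586.04 * 1000 * 2*pi*1.1297e-13*158.55 / (0.043397*0.00095265)
S = 1.5953


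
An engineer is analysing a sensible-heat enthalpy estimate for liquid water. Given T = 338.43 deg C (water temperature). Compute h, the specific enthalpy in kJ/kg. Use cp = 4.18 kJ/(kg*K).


h = cp * T
h = 4.18 * 338.43
h = 1414.6 kJ/kg


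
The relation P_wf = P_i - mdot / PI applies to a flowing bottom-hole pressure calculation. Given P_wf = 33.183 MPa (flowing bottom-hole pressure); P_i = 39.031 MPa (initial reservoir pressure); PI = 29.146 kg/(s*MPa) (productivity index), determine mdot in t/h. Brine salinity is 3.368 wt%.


mdot = (P_i - P_wf) * PI
mdot = (39.031 - 33.183) * 29.146
mdot = 170.4458 kg/s
Convert: 170.4458 kg/s * 3.6 = 613.60 t/h
mdot = 613.60 t/h


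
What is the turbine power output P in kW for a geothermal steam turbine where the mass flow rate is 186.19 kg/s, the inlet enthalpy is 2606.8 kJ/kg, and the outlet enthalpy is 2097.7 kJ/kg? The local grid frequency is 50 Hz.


P = mdot * (h_in - h_out) / 1000
P = 186.19 * (2606.8 - 2097.7) / 1000
P = 94.78933 MW
Convert: 94.78933 MW * 1000.0 = 94789 kW
P = 94789 kW


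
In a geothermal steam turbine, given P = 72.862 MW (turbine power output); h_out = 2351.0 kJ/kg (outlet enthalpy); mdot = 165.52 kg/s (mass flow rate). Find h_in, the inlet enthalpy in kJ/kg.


h_in = h_out + P * 1000 / mdot
h_in = 2351.0 + 72.862 * 1000 / 165.52
h_in = 2791.2 kJ/kg


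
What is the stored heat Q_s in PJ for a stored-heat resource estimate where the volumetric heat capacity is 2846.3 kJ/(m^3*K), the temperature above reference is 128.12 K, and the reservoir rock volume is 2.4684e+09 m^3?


Q_s = Vr * rhoc * dT / 1e12
Q_s = 2.4684e+09 * 2846.3 * 128.12 / 1e12
Q_s = 900.15 PJ


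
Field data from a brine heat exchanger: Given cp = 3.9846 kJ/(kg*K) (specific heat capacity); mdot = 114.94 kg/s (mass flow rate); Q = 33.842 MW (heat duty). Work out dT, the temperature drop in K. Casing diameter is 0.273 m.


dT = Q * 1000 / (mdot * cp)
dT = 33.842 * 1000 / (114.94 * 3.9846)
dT = 73.892 K


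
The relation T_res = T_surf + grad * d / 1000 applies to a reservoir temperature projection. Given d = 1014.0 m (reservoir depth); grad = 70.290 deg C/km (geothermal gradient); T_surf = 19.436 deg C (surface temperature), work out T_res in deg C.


T_res = T_surf + grad * d / 1000
T_res = 19.436 + 70.290 * 1014.0 / 1000
T_res = 90.710 deg C


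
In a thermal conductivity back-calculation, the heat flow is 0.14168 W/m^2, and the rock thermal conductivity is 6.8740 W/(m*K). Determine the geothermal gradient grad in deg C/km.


grad = q / k * 1000
grad = 0.14168 / 6.8740 * 1000
grad = 20.611 deg C/km


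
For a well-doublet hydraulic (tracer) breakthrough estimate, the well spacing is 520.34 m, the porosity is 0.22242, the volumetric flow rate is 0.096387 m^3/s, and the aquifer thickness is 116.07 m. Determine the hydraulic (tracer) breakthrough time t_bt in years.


t_bt = pi * hr * phi * L^2 / (3 * Qv) / (365.25*86400)
t_bt = pi * 116.07 * 0.22242 * 520.34^2 / (3 * 0.096387) / (365.25*86400)
t_bt = 2.4064 years


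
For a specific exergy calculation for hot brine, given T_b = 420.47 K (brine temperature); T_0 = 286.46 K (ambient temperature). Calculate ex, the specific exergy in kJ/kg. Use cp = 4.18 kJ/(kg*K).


ex = cp * ((T_b - T_0) - T_0 * ln(T_b/T_0))
ex = 4.18 * ((420.47 - 286.46) - 286.46 * ln(420.47/286.46))
ex = 100.63 kJ/kg


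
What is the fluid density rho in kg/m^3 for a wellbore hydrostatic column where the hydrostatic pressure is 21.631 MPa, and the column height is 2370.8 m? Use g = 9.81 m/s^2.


rho = P * 1e6 / (g * h)
rho = 21.631 * 1e6 / (9.81 * 2370.8)
rho = 930.06 kg/m^3


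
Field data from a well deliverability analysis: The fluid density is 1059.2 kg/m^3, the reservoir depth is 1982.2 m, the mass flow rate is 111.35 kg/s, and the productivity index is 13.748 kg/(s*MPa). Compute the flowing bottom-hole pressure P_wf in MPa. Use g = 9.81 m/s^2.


Step 1: P_i = rho*g*h/1e6 = 1059.2*9.81*1982.2/1e6 = 20.59655 MPa
Step 2: P_wf = P_i - mdot/PI = 20.59655 - 111.35/13.748 = 12.497 MPa
P_wf = 12.497 MPa


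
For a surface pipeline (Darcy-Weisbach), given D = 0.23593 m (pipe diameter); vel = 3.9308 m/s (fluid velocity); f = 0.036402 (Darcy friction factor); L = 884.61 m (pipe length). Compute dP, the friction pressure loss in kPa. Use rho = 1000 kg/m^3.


dP = f * (L/D) * (rho*vel^2/2) / 1000
dP = 0.036402 * (884.61/0.23593) * (1000*3.9308^2/2) / 1000
dP = 1054.4 kPa


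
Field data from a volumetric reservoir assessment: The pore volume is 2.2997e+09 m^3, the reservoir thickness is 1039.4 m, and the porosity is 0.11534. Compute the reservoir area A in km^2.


A = Vp / (1e6 * hr * phi)
A = 2.2997e+09 / (1e6 * 1039.4 * 0.11534)
A = 19.183 km^2


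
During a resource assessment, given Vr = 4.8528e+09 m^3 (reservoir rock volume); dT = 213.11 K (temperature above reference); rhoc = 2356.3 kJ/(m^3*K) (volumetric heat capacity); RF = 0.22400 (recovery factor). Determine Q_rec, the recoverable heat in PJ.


Step 1: Q_s = Vr*rhoc*dT/1e12 = 4.8528e+09*2356.3*213.11/1e12 = 2436.839 PJ
Step 2: Q_rec = Q_s * RF = 2436.839 * 0.224 = 545.85 PJ
Q_rec = 545.85 PJ


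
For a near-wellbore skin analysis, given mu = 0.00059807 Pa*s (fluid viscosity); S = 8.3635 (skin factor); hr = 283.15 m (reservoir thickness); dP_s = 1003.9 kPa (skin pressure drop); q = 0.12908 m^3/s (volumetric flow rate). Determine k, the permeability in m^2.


k = S*q*mu / (2*pi*dP_s*1000*hr)
k = 8.3635*0.12908*0.00059807 / (2*pi*1003.9*1000*283.15)
k = 3.6150e-13 m^2


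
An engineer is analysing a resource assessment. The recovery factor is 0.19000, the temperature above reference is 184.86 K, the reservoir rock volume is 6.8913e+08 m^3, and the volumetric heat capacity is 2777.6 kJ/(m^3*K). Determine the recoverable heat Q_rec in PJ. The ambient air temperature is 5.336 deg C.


Step 1: Q_s = Vr*rhoc*dT/1e12 = 6.8913e+08*2777.6*184.86/1e12 = 353.8456 PJ
Step 2: Q_rec = Q_s * RF = 353.8456 * 0.19 = 67.231 PJ
Q_rec = 67.231 PJ


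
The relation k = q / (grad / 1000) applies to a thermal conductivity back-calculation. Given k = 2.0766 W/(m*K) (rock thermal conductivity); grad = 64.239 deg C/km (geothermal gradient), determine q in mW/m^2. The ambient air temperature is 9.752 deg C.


q = k * grad / 1000
q = 2.0766 * 64.239 / 1000
q = 0.1333987 W/m^2
Convert: 0.1333987 W/m^2 * 1000.0 = 133.40 mW/m^2
q = 133.40 mW/m^2


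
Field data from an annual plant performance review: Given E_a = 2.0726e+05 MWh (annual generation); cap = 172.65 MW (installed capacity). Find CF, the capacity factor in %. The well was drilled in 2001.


CF = E_a / (cap * 8760) * 100
CF = 2.0726e+05 / (172.65 * 8760) * 100
CF = 13.704 %


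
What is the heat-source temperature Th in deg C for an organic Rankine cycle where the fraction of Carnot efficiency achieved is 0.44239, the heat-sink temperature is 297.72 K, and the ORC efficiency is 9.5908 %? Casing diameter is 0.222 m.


Th = Tc / (1 - (eta_orc/100)/f)
Th = 297.72 / (1 - (9.5908/100)/0.44239)
Th = 380.1304 K
Convert to deg C: 380.1304 - 273.15 = 106.98 deg C
Th = 106.98 deg C


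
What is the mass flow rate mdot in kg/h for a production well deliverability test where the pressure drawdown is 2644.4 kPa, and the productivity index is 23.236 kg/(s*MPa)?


mdot = PI * dP / 1000
mdot = 23.236 * 2644.4 / 1000
mdot = 61.44528 kg/s
Convert: 61.44528 kg/s * 3600.0 = 2.2120e+05 kg/h
mdot = 2.2120e+05 kg/h


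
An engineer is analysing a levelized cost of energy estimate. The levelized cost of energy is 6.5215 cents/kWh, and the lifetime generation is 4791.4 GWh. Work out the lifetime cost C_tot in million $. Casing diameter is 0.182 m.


C_tot = LCOE / 100 * E_tot
C_tot = 6.5215 / 100 * 4791.4
C_tot = 312.47 million $


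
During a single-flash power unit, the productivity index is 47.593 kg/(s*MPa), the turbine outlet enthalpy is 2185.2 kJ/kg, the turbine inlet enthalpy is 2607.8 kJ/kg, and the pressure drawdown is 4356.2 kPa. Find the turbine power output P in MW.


Step 1: mdot = PI * dP / 1000 = 47.593 * 4356.2 / 1000 = 207.3246 kg/s
Step 2: P = mdot*(h_in - h_out)/1000 = 207.3246*(2607.8 - 2185.2)/1000 = 87.615 MW
P = 87.615 MW


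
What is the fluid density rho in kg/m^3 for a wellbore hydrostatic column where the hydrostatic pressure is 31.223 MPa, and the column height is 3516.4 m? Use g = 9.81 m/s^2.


rho = P * 1e6 / (g * h)
rho = 31.223 * 1e6 / (9.81 * 3516.4)
rho = 905.12 kg/m^3


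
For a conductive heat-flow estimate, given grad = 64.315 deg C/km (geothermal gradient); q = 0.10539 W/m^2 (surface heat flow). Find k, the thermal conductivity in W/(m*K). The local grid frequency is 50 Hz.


k = q * 1000 / grad
k = 0.10539 * 1000 / 64.315
k = 1.6387 W/(m*K)


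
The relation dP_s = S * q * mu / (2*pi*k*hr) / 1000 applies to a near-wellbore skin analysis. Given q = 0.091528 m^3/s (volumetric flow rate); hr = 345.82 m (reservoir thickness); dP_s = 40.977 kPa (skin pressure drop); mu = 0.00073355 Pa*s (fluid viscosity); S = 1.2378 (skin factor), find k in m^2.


k = S*q*mu / (2*pi*dP_s*1000*hr)
k = 1.2378*0.091528*0.00073355 / (2*pi*40.977*1000*345.82)
k = 9.3339e-13 m^2


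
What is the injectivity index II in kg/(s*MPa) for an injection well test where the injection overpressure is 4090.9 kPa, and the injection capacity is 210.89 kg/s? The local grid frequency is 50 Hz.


II = mdot * 1000 / dP
II = 210.89 * 1000 / 4090.9
II = 51.551 kg/(s*MPa)


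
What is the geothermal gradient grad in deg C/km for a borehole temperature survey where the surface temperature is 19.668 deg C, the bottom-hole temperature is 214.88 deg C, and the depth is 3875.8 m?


grad = (T_d - T_surf) / d * 1000
grad = (214.88 - 19.668) / 3875.8 * 1000
grad = 50.367 deg C/km


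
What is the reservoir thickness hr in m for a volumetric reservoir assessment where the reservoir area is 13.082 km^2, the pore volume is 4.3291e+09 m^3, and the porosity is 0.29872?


hr = Vp / (A * 1e6 * phi)
hr = 4.3291e+09 / (13.082 * 1e6 * 0.29872)
hr = 1107.8 m


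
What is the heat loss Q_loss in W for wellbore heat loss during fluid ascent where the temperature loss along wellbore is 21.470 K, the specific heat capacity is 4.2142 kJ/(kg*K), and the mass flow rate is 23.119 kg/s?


Q_loss = mdot * cp * dT
Q_loss = 23.119 * 4.2142 * 21.470
Q_loss = 2091.781 kW
Convert: 2091.781 kW * 1000.0 = 2.0918e+06 W
Q_loss = 2.0918e+06 W


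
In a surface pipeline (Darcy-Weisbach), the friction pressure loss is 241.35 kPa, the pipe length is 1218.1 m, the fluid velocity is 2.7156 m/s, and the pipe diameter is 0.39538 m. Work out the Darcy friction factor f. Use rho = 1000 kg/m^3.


f = dP*1000 / ((L/D)*(rho*vel^2/2))
f = 241.35*1000 / ((1218.1/0.39538)*(1000*2.7156^2/2))
f = 0.021246


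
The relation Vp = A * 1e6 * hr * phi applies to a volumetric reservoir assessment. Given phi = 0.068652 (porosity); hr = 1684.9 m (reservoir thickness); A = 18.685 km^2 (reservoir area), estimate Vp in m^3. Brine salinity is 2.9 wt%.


Vp = A * 1e6 * hr * phi
Vp = 18.685 * 1e6 * 1684.9 * 0.068652
Vp = 2.1613e+09 m^3


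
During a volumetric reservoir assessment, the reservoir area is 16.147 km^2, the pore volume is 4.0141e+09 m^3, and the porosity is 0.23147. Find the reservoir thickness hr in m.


hr = Vp / (A * 1e6 * phi)
hr = 4.0141e+09 / (16.147 * 1e6 * 0.23147)
hr = 1074.0 m


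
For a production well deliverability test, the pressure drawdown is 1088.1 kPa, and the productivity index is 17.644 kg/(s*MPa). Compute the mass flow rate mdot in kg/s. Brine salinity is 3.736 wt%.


mdot = PI * dP / 1000
mdot = 17.644 * 1088.1 / 1000
mdot = 19.198 kg/s


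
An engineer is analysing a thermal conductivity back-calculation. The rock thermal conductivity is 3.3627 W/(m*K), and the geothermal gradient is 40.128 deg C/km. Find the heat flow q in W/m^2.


q = k * grad / 1000
q = 3.3627 * 40.128 / 1000
q = 0.13494 W/m^2


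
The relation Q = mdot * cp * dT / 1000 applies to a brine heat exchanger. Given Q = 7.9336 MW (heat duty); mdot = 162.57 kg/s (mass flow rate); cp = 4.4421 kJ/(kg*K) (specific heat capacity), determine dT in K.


dT = Q * 1000 / (mdot * cp)
dT = 7.9336 * 1000 / (162.57 * 4.4421)
dT = 10.986 K


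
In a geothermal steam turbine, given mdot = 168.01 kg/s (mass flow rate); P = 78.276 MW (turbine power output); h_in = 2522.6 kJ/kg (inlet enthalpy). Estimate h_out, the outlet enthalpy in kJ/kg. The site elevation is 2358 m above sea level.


h_out = h_in - P * 1000 / mdot
h_out = 2522.6 - 78.276 * 1000 / 168.01
h_out = 2056.7 kJ/kg


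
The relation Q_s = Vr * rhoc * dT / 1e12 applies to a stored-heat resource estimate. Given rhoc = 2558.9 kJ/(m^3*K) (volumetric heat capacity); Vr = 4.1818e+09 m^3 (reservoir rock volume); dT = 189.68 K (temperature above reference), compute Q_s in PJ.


Q_s = Vr * rhoc * dT / 1e12
Q_s = 4.1818e+09 * 2558.9 * 189.68 / 1e12
Q_s = 2029.7 PJ


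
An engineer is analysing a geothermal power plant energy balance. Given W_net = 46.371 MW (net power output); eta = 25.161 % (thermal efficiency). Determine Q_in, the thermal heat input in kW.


Q_in = W_net / (eta / 100)
Q_in = 46.371 / (25.161 / 100)
Q_in = 184.2971 MW
Convert: 184.2971 MW * 1000.0 = 1.8430e+05 kW
Q_in = 1.8430e+05 kW


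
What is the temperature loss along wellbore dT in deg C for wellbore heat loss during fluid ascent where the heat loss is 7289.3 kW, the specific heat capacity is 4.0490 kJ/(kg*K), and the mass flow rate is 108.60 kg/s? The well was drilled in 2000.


dT = Q_loss / (mdot * cp)
dT = 7289.3 / (108.60 * 4.0490)
dT = 16.57709 K
Convert (temperature difference, 1 K = 1 deg C): 16.57709 K = 16.57709 deg C
dT = 16.577 deg C


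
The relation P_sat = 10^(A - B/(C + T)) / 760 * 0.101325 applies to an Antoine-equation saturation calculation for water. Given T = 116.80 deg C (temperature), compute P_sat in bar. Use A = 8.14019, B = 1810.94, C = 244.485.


P_sat = 10^(A - B/(C + T)) / 760 * 0.101325
P_sat = 10^(8.14019 - 1810.94/(244.485 + 116.80)) / 760 * 0.101325
P_sat = 0.1788941 MPa
Convert: 0.1788941 MPa * 10.0 = 1.7889 bar
P_sat = 1.7889 bar


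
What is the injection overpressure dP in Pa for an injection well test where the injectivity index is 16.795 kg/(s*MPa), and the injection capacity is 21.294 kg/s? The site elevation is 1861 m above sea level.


dP = mdot * 1000 / II
dP = 21.294 * 1000 / 16.795
dP = 1267.877 kPa
Convert: 1267.877 kPa * 1000.0 = 1.2679e+06 Pa
dP = 1.2679e+06 Pa


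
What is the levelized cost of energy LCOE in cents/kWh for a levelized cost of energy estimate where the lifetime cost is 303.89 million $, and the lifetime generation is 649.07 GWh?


LCOE = C_tot / E_tot * 100
LCOE = 303.89 / 649.07 * 100
LCOE = 46.819 cents/kWh


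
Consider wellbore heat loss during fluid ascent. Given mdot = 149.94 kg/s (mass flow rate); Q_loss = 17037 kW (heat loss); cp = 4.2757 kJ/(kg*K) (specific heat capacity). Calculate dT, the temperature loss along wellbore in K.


dT = Q_loss / (mdot * cp)
dT = 17037 / (149.94 * 4.2757)
dT = 26.575 K


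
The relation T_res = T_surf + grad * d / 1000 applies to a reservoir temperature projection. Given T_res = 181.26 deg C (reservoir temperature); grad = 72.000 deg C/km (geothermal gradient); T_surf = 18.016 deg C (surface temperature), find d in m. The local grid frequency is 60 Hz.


d = (T_res - T_surf) / grad * 1000
d = (181.26 - 18.016) / 72.000 * 1000
d = 2267.3 m


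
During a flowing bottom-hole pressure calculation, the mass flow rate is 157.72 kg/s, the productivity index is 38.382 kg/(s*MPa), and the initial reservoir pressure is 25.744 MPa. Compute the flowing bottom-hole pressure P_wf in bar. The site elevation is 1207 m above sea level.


P_wf = P_i - mdot / PI
P_wf = 25.744 - 157.72 / 38.382
P_wf = 21.63478 MPa
Convert: 21.63478 MPa * 10.0 = 216.35 bar
P_wf = 216.35 bar


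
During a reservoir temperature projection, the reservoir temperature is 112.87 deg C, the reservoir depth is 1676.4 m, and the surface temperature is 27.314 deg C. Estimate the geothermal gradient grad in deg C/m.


grad = (T_res - T_surf) / d * 1000
grad = (112.87 - 27.314) / 1676.4 * 1000
grad = 51.03555 deg C/km
Convert: 51.03555 deg C/km * 0.001 = 0.051036 deg C/m
grad = 0.051036 deg C/m


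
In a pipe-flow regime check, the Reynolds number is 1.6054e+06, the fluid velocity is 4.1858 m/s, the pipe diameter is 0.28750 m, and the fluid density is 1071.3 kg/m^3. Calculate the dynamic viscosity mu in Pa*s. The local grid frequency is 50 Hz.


mu = rho * vel * D / Re
mu = 1071.3 * 4.1858 * 0.28750 / 1.6054e+06
mu = 0.00080305 Pa*s


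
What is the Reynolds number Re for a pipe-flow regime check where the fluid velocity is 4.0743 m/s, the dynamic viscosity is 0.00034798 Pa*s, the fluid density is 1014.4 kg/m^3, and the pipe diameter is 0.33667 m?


Re = rho * vel * D / mu
Re = 1014.4 * 4.0743 * 0.33667 / 0.00034798
Re = 3.9986e+06


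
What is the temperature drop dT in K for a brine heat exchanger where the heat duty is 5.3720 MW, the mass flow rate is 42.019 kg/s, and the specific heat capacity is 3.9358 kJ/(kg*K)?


dT = Q * 1000 / (mdot * cp)
dT = 5.3720 * 1000 / (42.019 * 3.9358)
dT = 32.483 K


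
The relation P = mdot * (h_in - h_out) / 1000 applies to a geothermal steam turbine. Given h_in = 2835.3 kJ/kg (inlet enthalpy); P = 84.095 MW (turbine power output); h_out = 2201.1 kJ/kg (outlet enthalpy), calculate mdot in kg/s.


mdot = P * 1000 / (h_in - h_out)
mdot = 84.095 * 1000 / (2835.3 - 2201.1)
mdot = 132.60 kg/s


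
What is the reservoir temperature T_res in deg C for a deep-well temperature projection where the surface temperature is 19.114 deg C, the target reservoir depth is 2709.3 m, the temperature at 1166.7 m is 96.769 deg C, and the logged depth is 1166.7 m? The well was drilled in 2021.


Step 1: grad = (T_d1 - T_surf)/d1 * 1000 = (96.769 - 19.114)/1166.7 * 1000 = 66.55953 deg C/km
Step 2: T_res = T_surf + grad*d2/1000 = 19.114 + 66.55953*2709.3/1000 = 199.44 deg C
T_res = 199.44 deg C


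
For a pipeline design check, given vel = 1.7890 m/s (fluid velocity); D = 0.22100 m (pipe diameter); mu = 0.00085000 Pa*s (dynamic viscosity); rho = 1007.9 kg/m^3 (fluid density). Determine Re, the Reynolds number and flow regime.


Step 1: Re = rho*vel*D/mu = 1007.9*1.789*0.221/0.00085 = 4.6881e+05
Step 2: Re = 4.6881e+05 > 4000, so flow is turbulent.
Re = 4.6881e+05 (turbulent)


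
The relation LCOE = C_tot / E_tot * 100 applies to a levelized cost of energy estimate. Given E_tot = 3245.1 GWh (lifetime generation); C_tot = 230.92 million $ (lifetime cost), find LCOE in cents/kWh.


LCOE = C_tot / E_tot * 100
LCOE = 230.92 / 3245.1 * 100
LCOE = 7.1160 cents/kWh


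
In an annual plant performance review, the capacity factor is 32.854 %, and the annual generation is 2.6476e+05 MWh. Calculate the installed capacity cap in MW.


cap = E_a / (CF/100 * 8760)
cap = 2.6476e+05 / (32.854/100 * 8760)
cap = 91.994 MW


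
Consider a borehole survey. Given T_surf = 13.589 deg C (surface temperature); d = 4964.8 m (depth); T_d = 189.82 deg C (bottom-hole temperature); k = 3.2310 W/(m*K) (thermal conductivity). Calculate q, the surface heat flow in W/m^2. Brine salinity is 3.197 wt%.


Step 1: grad = (T_d - T_surf)/d * 1000 = (189.82 - 13.589)/4964.8 * 1000 = 35.49609 deg C/km
Step 2: q = k * grad / 1000 = 3.231 * 35.49609 / 1000 = 0.11469 W/m^2
q = 0.11469 W/m^2


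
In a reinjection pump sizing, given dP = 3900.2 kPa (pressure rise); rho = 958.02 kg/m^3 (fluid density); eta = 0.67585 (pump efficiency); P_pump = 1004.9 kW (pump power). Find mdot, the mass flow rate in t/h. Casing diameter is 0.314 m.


mdot = P_pump * rho * eta / dP
mdot = 1004.9 * 958.02 * 0.67585 / 3900.2
mdot = 166.8249 kg/s
Convert: 166.8249 kg/s * 3.6 = 600.57 t/h
mdot = 600.57 t/h


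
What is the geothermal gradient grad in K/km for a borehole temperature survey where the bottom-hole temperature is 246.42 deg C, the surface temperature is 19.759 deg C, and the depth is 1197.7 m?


grad = (T_d - T_surf) / d * 1000
grad = (246.42 - 19.759) / 1197.7 * 1000
grad = 189.2469 deg C/km
Convert: 189.2469 deg C/km * 1.0 = 189.25 K/km
grad = 189.25 K/km


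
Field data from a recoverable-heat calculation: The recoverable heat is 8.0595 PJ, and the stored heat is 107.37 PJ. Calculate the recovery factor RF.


RF = Q_rec / Q_s
RF = 8.0595 / 107.37
RF = 0.075063


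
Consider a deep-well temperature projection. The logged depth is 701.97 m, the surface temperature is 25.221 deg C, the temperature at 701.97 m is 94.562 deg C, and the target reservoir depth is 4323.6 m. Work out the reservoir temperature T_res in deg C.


Step 1: grad = (T_d1 - T_surf)/d1 * 1000 = (94.562 - 25.221)/701.97 * 1000 = 98.78057 deg C/km
Step 2: T_res = T_surf + grad*d2/1000 = 25.221 + 98.78057*4323.6/1000 = 452.31 deg C
T_res = 452.31 deg C


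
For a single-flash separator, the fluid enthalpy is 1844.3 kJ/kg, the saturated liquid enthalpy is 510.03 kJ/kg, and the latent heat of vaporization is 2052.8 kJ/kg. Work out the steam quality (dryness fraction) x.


x = (h - hf) / hfg
x = (1844.3 - 510.03) / 2052.8
x = 0.64998


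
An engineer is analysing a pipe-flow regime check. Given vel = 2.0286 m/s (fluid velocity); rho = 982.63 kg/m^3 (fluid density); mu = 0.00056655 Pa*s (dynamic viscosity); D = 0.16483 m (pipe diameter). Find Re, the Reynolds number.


Re = rho * vel * D / mu
Re = 982.63 * 2.0286 * 0.16483 / 0.00056655
Re = 5.7994e+05


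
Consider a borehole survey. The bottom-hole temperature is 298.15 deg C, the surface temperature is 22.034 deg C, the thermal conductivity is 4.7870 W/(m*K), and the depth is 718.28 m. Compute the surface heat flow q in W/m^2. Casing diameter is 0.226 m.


Step 1: grad = (T_d - T_surf)/d * 1000 = (298.15 - 22.034)/718.28 * 1000 = 384.4128 deg C/km
Step 2: q = k * grad / 1000 = 4.787 * 384.4128 / 1000 = 1.8402 W/m^2
q = 1.8402 W/m^2


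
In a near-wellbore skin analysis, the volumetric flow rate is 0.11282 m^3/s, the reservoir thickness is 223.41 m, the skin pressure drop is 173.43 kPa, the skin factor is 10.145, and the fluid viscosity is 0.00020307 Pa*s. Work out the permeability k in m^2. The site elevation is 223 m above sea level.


k = S*q*mu / (2*pi*dP_s*1000*hr)
k = 10.145*0.11282*0.00020307 / (2*pi*173.43*1000*223.41)
k = 9.5472e-13 m^2


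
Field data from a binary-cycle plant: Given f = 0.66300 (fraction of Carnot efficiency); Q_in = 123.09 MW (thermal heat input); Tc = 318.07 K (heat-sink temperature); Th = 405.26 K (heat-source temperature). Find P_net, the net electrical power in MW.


Step 1: eta = (1 - Tc/Th)*f = (1 - 318.07/405.26)*0.663 = 0.1426417
Step 2: P_net = eta * Q_in = 0.1426417 * 123.09 = 17.558 MW
P_net = 17.558 MW


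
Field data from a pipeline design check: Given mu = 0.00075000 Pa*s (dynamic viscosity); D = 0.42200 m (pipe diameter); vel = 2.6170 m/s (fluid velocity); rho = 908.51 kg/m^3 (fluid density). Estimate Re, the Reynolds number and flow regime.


Step 1: Re = rho*vel*D/mu = 908.51*2.617*0.422/0.00075 = 1.3378e+06
Step 2: Re = 1.3378e+06 > 4000, so flow is turbulent.
Re = 1.3378e+06 (turbulent)


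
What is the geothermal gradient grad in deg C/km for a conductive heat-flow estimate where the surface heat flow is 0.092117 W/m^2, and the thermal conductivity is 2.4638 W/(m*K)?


grad = q * 1000 / k
grad = 0.092117 * 1000 / 2.4638
grad = 37.388 deg C/km


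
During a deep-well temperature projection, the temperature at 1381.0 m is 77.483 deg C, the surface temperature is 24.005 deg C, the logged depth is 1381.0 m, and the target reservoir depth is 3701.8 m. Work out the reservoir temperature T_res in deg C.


Step 1: grad = (T_d1 - T_surf)/d1 * 1000 = (77.483 - 24.005)/1381.0 * 1000 = 38.72411 deg C/km
Step 2: T_res = T_surf + grad*d2/1000 = 24.005 + 38.72411*3701.8/1000 = 167.35 deg C
T_res = 167.35 deg C


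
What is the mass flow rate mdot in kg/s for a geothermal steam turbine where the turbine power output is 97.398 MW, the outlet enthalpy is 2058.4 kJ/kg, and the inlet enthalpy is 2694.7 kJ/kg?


mdot = P * 1000 / (h_in - h_out)
mdot = 97.398 * 1000 / (2694.7 - 2058.4)
mdot = 153.07 kg/s


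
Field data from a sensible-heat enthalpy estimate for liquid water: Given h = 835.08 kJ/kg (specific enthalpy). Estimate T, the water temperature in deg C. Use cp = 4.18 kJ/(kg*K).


T = h / cp
T = 835.08 / 4.18
T = 199.78 deg C


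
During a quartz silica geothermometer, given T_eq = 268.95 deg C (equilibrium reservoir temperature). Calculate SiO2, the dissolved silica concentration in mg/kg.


SiO2 = 10^(5.19 - 1309/(T_eq + 273.15))
SiO2 = 10^(5.19 - 1309/(268.95 + 273.15))
SiO2 = 596.10 mg/kg


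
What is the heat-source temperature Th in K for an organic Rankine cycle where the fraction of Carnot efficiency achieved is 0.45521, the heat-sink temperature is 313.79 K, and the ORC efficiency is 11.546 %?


Th = Tc / (1 - (eta_orc/100)/f)
Th = 313.79 / (1 - (11.546/100)/0.45521)
Th = 420.43 K


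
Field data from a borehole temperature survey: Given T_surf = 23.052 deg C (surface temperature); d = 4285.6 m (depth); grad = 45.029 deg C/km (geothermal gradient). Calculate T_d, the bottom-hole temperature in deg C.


T_d = T_surf + grad * d / 1000
T_d = 23.052 + 45.029 * 4285.6 / 1000
T_d = 216.03 deg C


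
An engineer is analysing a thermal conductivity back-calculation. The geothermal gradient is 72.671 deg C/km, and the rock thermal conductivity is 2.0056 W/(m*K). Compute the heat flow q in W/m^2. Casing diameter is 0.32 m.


q = k * grad / 1000
q = 2.0056 * 72.671 / 1000
q = 0.14575 W/m^2


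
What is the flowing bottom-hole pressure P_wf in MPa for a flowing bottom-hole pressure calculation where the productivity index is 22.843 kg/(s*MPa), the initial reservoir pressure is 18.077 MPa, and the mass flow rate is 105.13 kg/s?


P_wf = P_i - mdot / PI
P_wf = 18.077 - 105.13 / 22.843
P_wf = 13.475 MPa


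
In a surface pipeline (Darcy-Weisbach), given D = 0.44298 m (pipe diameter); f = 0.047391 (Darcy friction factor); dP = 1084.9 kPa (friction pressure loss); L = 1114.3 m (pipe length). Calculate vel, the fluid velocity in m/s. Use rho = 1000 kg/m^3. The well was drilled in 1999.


vel = sqrt(dP*1000*2*D / (f*L*rho))
vel = sqrt(1084.9*1000*2*0.44298 / (0.047391*1114.3*1000))
vel = 4.2663 m/s


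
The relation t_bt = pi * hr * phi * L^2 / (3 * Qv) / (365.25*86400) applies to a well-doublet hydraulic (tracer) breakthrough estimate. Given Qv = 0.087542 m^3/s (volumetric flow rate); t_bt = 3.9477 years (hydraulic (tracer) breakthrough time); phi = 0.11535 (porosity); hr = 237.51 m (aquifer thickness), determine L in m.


L = sqrt(t_bt*365.25*86400*3*Qv / (pi*hr*phi))
L = sqrt(3.9477*365.25*86400*3*0.087542 / (pi*237.51*0.11535))
L = 616.55 m


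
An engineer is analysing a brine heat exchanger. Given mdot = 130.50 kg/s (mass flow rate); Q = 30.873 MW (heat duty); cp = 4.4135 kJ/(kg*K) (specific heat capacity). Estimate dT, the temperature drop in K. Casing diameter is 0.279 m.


dT = Q * 1000 / (mdot * cp)
dT = 30.873 * 1000 / (130.50 * 4.4135)
dT = 53.603 K


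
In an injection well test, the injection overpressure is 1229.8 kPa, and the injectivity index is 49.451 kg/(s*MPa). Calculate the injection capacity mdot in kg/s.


mdot = II * dP / 1000
mdot = 49.451 * 1229.8 / 1000
mdot = 60.815 kg/s


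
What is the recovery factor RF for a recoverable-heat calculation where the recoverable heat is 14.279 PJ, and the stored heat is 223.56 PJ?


RF = Q_rec / Q_s
RF = 14.279 / 223.56
RF = 0.063871


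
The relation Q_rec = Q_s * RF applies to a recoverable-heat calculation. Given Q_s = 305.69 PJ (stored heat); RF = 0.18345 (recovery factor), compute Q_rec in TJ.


Q_rec = Q_s * RF
Q_rec = 305.69 * 0.18345
Q_rec = 56.07883 PJ
Convert: 56.07883 PJ * 1000.0 = 56079 TJ
Q_rec = 56079 TJ


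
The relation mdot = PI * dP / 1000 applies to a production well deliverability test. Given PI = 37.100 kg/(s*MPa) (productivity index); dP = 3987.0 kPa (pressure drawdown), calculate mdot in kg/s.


mdot = PI * dP / 1000
mdot = 37.100 * 3987.0 / 1000
mdot = 147.92 kg/s


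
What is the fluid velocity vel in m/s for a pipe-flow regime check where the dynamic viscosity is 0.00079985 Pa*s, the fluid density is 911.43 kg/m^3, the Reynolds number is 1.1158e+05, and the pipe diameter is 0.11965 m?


vel = Re * mu / (rho * D)
vel = 1.1158e+05 * 0.00079985 / (911.43 * 0.11965)
vel = 0.81839 m/s


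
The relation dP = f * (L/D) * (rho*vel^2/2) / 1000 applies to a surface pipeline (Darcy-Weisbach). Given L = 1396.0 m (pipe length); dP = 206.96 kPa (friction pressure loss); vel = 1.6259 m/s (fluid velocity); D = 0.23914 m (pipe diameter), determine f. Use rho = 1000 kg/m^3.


f = dP*1000 / ((L/D)*(rho*vel^2/2))
f = 206.96*1000 / ((1396.0/0.23914)*(1000*1.6259^2/2))
f = 0.026822


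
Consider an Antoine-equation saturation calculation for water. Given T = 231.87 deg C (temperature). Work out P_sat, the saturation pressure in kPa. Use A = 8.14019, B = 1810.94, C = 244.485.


P_sat = 10^(A - B/(C + T)) / 760 * 0.101325
P_sat = 10^(8.14019 - 1810.94/(244.485 + 231.87)) / 760 * 0.101325
P_sat = 2.906916 MPa
Convert: 2.906916 MPa * 1000.0 = 2906.9 kPa
P_sat = 2906.9 kPa


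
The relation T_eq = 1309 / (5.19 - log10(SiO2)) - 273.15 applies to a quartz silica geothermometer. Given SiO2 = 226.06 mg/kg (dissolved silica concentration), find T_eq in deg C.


T_eq = 1309 / (5.19 - log10(SiO2)) - 273.15
T_eq = 1309 / (5.19 - log10(226.06)) - 273.15
T_eq = 188.45 deg C


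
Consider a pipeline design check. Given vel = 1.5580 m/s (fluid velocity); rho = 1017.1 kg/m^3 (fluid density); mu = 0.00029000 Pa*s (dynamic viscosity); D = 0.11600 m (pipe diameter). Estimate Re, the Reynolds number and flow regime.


Step 1: Re = rho*vel*D/mu = 1017.1*1.558*0.116/0.00029 = 6.3386e+05
Step 2: Re = 6.3386e+05 > 4000, so flow is turbulent.
Re = 6.3386e+05 (turbulent)


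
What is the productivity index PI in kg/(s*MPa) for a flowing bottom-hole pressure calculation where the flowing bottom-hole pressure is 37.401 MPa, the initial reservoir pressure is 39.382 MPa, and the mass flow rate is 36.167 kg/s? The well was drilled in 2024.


PI = mdot / (P_i - P_wf)
PI = 36.167 / (39.382 - 37.401)
PI = 18.257 kg/(s*MPa)


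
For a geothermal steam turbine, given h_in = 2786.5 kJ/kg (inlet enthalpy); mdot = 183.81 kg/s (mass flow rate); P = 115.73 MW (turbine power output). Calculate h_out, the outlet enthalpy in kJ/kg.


h_out = h_in - P * 1000 / mdot
h_out = 2786.5 - 115.73 * 1000 / 183.81
h_out = 2156.9 kJ/kg


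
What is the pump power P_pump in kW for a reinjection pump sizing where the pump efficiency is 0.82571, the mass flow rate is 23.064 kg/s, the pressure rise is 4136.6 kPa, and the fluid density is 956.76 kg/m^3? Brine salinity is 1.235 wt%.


P_pump = mdot * dP / (rho * eta)
P_pump = 23.064 * 4136.6 / (956.76 * 0.82571)
P_pump = 120.77 kW


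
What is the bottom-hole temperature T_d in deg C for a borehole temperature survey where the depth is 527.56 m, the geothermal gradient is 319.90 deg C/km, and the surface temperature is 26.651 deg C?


T_d = T_surf + grad * d / 1000
T_d = 26.651 + 319.90 * 527.56 / 1000
T_d = 195.42 deg C


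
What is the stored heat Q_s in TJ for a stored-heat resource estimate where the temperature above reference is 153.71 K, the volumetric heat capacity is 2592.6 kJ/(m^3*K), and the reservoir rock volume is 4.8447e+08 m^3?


Q_s = Vr * rhoc * dT / 1e12
Q_s = 4.8447e+08 * 2592.6 * 153.71 / 1e12
Q_s = 193.0654 PJ
Convert: 193.0654 PJ * 1000.0 = 1.9307e+05 TJ
Q_s = 1.9307e+05 TJ


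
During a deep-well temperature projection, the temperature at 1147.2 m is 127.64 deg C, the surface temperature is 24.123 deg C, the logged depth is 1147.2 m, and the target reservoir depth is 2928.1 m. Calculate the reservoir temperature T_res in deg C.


Step 1: grad = (T_d1 - T_surf)/d1 * 1000 = (127.64 - 24.123)/1147.2 * 1000 = 90.23448 deg C/km
Step 2: T_res = T_surf + grad*d2/1000 = 24.123 + 90.23448*2928.1/1000 = 288.34 deg C
T_res = 288.34 deg C


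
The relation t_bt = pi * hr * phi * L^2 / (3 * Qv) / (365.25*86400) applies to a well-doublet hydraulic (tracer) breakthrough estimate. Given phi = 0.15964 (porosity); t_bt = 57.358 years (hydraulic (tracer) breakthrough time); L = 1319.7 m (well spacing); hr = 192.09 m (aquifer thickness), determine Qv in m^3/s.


Qv = pi*hr*phi*L^2 / (3*t_bt*365.25*86400)
Qv = pi*192.09*0.15964*1319.7^2 / (3*57.358*365.25*86400)
Qv = 0.030898 m^3/s


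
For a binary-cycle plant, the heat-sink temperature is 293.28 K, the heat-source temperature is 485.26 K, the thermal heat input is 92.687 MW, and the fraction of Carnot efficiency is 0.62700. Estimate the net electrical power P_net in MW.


Step 1: eta = (1 - Tc/Th)*f = (1 - 293.28/485.26)*0.627 = 0.2480556
Step 2: P_net = eta * Q_in = 0.2480556 * 92.687 = 22.992 MW
P_net = 22.992 MW


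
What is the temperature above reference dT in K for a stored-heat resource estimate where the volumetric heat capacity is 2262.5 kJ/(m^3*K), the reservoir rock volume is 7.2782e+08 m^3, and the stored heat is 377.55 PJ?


dT = Q_s * 1e12 / (Vr * rhoc)
dT = 377.55 * 1e12 / (7.2782e+08 * 2262.5)
dT = 229.28 K


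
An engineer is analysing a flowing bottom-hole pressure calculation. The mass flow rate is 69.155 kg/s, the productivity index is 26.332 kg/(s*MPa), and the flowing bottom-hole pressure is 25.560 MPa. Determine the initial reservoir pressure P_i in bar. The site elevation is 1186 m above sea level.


P_i = P_wf + mdot / PI
P_i = 25.560 + 69.155 / 26.332
P_i = 28.18627 MPa
Convert: 28.18627 MPa * 10.0 = 281.86 bar
P_i = 281.86 bar


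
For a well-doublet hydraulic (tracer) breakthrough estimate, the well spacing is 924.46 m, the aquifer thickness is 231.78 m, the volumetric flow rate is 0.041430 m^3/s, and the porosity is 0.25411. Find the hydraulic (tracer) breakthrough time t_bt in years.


t_bt = pi * hr * phi * L^2 / (3 * Qv) / (365.25*86400)
t_bt = pi * 231.78 * 0.25411 * 924.46^2 / (3 * 0.041430) / (365.25*86400)
t_bt = 40.317 years


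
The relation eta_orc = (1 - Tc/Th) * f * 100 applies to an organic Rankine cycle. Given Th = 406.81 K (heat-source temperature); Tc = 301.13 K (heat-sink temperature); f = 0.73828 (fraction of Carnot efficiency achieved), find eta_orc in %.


eta_orc = (1 - Tc/Th) * f * 100
eta_orc = (1 - 301.13/406.81) * 0.73828 * 100
eta_orc = 19.179 %


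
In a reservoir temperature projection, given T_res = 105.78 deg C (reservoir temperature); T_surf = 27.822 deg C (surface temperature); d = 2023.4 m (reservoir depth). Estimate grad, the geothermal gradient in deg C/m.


grad = (T_res - T_surf) / d * 1000
grad = (105.78 - 27.822) / 2023.4 * 1000
grad = 38.52822 deg C/km
Convert: 38.52822 deg C/km * 0.001 = 0.038528 deg C/m
grad = 0.038528 deg C/m
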